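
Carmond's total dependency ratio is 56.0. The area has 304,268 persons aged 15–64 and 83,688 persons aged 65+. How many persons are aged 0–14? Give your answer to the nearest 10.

Total dependency ratio = (youth + elderly) / working-age × 100
56.0 = (Y + 83,688) / 304,268 × 100
⇒ 86,700

Aged 0–14: 86,700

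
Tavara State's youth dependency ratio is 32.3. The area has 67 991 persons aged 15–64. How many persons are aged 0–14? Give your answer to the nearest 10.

Youth dependency ratio = youth / working-age × 100
32.3 = Y / 67 991 × 100
⇒ 21 960

Aged 0–14: 21 960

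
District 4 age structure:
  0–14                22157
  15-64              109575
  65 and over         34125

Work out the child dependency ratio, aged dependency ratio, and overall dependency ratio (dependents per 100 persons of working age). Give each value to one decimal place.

Youth dependency ratio: 20.2
Old-age dependency ratio: 31.1
Total dependency ratio: 51.4

Youth dependency ratio = 22157 / 109575 × 100 = 20.2
Old-age dependency ratio = 34125 / 109575 × 100 = 31.1
Total dependency ratio = (22157 + 34125) / 109575 × 100 = 56282 / 109575 × 100 = 51.4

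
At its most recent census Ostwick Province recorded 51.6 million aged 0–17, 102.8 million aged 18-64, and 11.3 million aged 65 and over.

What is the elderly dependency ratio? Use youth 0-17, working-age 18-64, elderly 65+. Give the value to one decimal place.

Old-age dependency ratio = 11.3 / 102.8 × 100 = 11.0

Old-age dependency ratio: 11.0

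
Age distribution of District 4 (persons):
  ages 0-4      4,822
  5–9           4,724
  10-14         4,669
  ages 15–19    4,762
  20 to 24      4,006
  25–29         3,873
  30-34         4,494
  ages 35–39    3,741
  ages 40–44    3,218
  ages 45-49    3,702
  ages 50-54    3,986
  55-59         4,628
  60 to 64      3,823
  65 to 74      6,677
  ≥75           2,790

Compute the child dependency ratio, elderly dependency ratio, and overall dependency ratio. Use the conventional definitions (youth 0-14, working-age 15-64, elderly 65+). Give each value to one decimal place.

0–14: 4,822 + 4,724 + 4,669 = 14,215
15–64: 4,762 + 4,006 + 3,873 + 4,494 + 3,741 + 3,218 + 3,702 + 3,986 + 4,628 + 3,823 = 40,233
65+: 6,677 + 2,790 = 9,467
Youth dependency ratio = 14,215 / 40,233 × 100 = 35.3
Old-age dependency ratio = 9,467 / 40,233 × 100 = 23.5
Total dependency ratio = (14,215 + 9,467) / 40,233 × 100 = 23,682 / 40,233 × 100 = 58.9

Youth dependency ratio: 35.3
Old-age dependency ratio: 23.5
Total dependency ratio: 58.9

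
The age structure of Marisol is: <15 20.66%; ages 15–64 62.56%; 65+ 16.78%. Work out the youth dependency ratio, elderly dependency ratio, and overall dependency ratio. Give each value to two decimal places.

Youth dependency ratio: 33.02
Old-age dependency ratio: 26.82
Total dependency ratio: 59.85

Youth dependency ratio = 20.66 / 62.56 × 100 = 33.02
Old-age dependency ratio = 16.78 / 62.56 × 100 = 26.82
Total dependency ratio = (20.66 + 16.78) / 62.56 × 100 = 37.44 / 62.56 × 100 = 59.85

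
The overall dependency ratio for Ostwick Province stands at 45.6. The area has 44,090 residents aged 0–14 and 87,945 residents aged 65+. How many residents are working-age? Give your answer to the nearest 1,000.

Working-age: 290,000

Total dependency ratio = (youth + elderly) / working-age × 100
45.6 = (44,090 + 87,945) / W × 100
⇒ 290,000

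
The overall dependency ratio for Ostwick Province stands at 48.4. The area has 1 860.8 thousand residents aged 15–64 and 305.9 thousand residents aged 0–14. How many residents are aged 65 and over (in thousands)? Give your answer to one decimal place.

Aged 65 and over: 594.7

Total dependency ratio = (youth + elderly) / working-age × 100
48.4 = (305.9 + E) / 1 860.8 × 100
⇒ 594.7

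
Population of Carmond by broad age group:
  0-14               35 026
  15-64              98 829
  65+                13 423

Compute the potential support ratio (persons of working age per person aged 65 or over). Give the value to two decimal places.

Potential support ratio = 98 829 / 13 423 = 7.36

Potential support ratio: 7.36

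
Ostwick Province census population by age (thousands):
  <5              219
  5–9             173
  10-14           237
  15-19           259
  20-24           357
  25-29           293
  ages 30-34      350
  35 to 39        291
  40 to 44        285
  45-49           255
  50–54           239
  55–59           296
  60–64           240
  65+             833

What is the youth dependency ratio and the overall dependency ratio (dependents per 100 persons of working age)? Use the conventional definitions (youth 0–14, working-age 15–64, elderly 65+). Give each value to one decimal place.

0–14: 219 + 173 + 237 = 629
15–64: 259 + 357 + 293 + 350 + 291 + 285 + 255 + 239 + 296 + 240 = 2865
65+: 833
Youth dependency ratio = 629 / 2865 × 100 = 22.0
Total dependency ratio = (629 + 833) / 2865 × 100 = 1462 / 2865 × 100 = 51.0

Youth dependency ratio: 22.0
Total dependency ratio: 51.0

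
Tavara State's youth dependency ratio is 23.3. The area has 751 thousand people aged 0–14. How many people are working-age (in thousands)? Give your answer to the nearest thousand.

Youth dependency ratio = youth / working-age × 100
23.3 = 751 / W × 100
⇒ 3223

Working-age: 3223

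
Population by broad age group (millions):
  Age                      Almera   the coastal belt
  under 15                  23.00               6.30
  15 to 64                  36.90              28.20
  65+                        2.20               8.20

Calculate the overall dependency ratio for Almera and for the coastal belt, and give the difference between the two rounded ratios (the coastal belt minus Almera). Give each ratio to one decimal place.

Almera: (23.00 + 2.20) / 36.90 × 100 = 25.20 / 36.90 × 100 = 68.3
the coastal belt: (6.30 + 8.20) / 28.20 × 100 = 14.50 / 28.20 × 100 = 51.4

Almera: 68.3
the coastal belt: 51.4
Difference: -16.9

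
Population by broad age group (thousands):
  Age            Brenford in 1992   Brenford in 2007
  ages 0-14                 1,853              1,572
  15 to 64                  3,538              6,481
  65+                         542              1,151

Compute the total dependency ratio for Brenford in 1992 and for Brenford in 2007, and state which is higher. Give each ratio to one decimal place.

Brenford in 1992: (1,853 + 542) / 3,538 × 100 = 2,395 / 3,538 × 100 = 67.7
Brenford in 2007: (1,572 + 1,151) / 6,481 × 100 = 2,723 / 6,481 × 100 = 42.0

Brenford in 1992: 67.7
Brenford in 2007: 42.0
Higher: Brenford in 1992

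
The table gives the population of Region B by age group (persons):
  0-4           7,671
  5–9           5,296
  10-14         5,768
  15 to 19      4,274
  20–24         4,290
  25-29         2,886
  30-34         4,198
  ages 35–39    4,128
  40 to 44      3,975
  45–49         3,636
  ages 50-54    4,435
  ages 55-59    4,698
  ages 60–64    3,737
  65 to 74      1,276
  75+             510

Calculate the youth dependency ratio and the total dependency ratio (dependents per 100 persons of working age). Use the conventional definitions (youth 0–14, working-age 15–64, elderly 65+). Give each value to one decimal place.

Youth dependency ratio: 46.5
Total dependency ratio: 51.0

0–14: 7,671 + 5,296 + 5,768 = 18,735
15–64: 4,274 + 4,290 + 2,886 + 4,198 + 4,128 + 3,975 + 3,636 + 4,435 + 4,698 + 3,737 = 40,257
65+: 1,276 + 510 = 1,786
Youth dependency ratio = 18,735 / 40,257 × 100 = 46.5
Total dependency ratio = (18,735 + 1,786) / 40,257 × 100 = 20,521 / 40,257 × 100 = 51.0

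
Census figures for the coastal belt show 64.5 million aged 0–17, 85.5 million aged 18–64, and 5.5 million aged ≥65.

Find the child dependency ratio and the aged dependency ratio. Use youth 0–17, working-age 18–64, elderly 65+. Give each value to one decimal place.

Youth dependency ratio: 75.4
Old-age dependency ratio: 6.4

Youth dependency ratio = 64.5 / 85.5 × 100 = 75.4
Old-age dependency ratio = 5.5 / 85.5 × 100 = 6.4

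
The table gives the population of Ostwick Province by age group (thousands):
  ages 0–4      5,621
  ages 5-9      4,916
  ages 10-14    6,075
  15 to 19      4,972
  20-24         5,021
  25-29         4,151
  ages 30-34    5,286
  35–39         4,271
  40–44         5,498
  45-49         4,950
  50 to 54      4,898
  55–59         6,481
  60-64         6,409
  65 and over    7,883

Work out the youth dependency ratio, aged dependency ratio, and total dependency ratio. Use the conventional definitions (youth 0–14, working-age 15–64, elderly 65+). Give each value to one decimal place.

Youth dependency ratio: 32.0
Old-age dependency ratio: 15.2
Total dependency ratio: 47.2

0–14: 5,621 + 4,916 + 6,075 = 16,612
15–64: 4,972 + 5,021 + 4,151 + 5,286 + 4,271 + 5,498 + 4,950 + 4,898 + 6,481 + 6,409 = 51,937
65+: 7,883
Youth dependency ratio = 16,612 / 51,937 × 100 = 32.0
Old-age dependency ratio = 7,883 / 51,937 × 100 = 15.2
Total dependency ratio = (16,612 + 7,883) / 51,937 × 100 = 24,495 / 51,937 × 100 = 47.2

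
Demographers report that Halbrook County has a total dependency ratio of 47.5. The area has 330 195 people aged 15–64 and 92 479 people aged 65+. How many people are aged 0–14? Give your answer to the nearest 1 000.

Total dependency ratio = (youth + elderly) / working-age × 100
47.5 = (Y + 92 479) / 330 195 × 100
⇒ 64 000

Aged 0–14: 64 000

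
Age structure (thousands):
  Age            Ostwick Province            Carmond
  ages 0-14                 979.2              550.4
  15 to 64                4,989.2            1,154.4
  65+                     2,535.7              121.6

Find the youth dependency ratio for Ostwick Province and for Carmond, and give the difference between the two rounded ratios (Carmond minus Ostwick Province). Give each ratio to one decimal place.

Ostwick Province: 19.6
Carmond: 47.7
Difference: +28.1

Ostwick Province: 979.2 / 4,989.2 × 100 = 19.6
Carmond: 550.4 / 1,154.4 × 100 = 47.7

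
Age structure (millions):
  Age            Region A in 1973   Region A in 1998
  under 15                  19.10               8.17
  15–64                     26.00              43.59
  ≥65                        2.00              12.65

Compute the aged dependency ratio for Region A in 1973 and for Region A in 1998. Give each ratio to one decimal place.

Region A in 1973: 7.7
Region A in 1998: 29.0

Region A in 1973: 2.00 / 26.00 × 100 = 7.7
Region A in 1998: 12.65 / 43.59 × 100 = 29.0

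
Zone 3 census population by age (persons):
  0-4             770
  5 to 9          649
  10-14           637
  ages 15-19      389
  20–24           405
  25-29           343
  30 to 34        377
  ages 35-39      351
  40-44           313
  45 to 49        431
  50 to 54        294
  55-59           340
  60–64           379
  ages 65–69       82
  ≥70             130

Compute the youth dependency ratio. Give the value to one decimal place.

0–14: 770 + 649 + 637 = 2056
15–64: 389 + 405 + 343 + 377 + 351 + 313 + 431 + 294 + 340 + 379 = 3622
65+: 82 + 130 = 212
Youth dependency ratio = 2056 / 3622 × 100 = 56.8

Youth dependency ratio: 56.8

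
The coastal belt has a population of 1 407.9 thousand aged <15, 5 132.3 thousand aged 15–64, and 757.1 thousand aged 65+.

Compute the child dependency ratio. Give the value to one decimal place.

Youth dependency ratio: 27.4

Youth dependency ratio = 1 407.9 / 5 132.3 × 100 = 27.4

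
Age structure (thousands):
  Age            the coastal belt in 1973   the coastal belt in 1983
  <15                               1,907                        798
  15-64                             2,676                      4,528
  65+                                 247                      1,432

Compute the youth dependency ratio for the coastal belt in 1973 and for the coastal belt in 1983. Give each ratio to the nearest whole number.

the coastal belt in 1973: 71
the coastal belt in 1983: 18

the coastal belt in 1973: 1,907 / 2,676 × 100 = 71
the coastal belt in 1983: 798 / 4,528 × 100 = 18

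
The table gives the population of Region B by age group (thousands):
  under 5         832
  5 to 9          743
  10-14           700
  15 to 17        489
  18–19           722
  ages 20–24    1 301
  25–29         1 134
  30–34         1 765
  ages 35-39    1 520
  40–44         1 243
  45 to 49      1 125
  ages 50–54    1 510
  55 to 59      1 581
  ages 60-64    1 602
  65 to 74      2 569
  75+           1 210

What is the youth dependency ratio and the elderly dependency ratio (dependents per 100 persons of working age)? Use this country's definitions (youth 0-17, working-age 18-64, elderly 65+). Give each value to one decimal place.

Youth dependency ratio: 20.5
Old-age dependency ratio: 28.0

0–17: 832 + 743 + 700 + 489 = 2 764
18–64: 722 + 1 301 + 1 134 + 1 765 + 1 520 + 1 243 + 1 125 + 1 510 + 1 581 + 1 602 = 13 503
65+: 2 569 + 1 210 = 3 779
Youth dependency ratio = 2 764 / 13 503 × 100 = 20.5
Old-age dependency ratio = 3 779 / 13 503 × 100 = 28.0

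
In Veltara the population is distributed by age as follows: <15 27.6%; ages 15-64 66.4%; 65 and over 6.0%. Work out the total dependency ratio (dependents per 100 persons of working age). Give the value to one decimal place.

Total dependency ratio: 50.6

Total dependency ratio = (27.6 + 6.0) / 66.4 × 100 = 33.6 / 66.4 × 100 = 50.6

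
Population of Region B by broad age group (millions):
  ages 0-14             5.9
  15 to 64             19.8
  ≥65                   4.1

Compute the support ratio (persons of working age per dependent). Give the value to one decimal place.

Support ratio = 19.8 / (5.9 + 4.1) = 19.8 / 10.0 = 2.0

Support ratio: 2.0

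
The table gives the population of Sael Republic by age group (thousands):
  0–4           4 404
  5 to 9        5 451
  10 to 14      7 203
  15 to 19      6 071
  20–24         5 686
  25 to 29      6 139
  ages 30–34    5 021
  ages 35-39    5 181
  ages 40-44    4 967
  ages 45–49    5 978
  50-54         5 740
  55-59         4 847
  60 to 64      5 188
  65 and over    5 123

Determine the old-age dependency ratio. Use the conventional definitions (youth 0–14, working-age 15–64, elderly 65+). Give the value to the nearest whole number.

0–14: 4 404 + 5 451 + 7 203 = 17 058
15–64: 6 071 + 5 686 + 6 139 + 5 021 + 5 181 + 4 967 + 5 978 + 5 740 + 4 847 + 5 188 = 54 818
65+: 5 123
Old-age dependency ratio = 5 123 / 54 818 × 100 = 9

Old-age dependency ratio: 9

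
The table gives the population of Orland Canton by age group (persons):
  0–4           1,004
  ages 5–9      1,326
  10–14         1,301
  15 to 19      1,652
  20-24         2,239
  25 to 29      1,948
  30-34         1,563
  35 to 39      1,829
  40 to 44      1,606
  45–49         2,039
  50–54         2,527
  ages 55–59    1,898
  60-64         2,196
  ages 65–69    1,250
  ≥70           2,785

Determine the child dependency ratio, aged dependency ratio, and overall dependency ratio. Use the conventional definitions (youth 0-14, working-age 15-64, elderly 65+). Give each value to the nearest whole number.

0–14: 1,004 + 1,326 + 1,301 = 3,631
15–64: 1,652 + 2,239 + 1,948 + 1,563 + 1,829 + 1,606 + 2,039 + 2,527 + 1,898 + 2,196 = 19,497
65+: 1,250 + 2,785 = 4,035
Youth dependency ratio = 3,631 / 19,497 × 100 = 19
Old-age dependency ratio = 4,035 / 19,497 × 100 = 21
Total dependency ratio = (3,631 + 4,035) / 19,497 × 100 = 7,666 / 19,497 × 100 = 39

Youth dependency ratio: 19
Old-age dependency ratio: 21
Total dependency ratio: 39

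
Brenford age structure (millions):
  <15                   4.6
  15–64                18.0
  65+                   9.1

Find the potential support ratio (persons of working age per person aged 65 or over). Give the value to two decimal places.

Potential support ratio: 1.98

Potential support ratio = 18.0 / 9.1 = 1.98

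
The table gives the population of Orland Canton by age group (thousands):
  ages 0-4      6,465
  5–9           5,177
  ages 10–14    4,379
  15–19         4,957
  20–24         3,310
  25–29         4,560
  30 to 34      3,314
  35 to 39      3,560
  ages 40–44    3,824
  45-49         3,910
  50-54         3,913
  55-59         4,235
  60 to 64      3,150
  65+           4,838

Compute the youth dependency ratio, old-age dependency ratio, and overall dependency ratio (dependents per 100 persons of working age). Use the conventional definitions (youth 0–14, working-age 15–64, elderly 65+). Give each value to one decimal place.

0–14: 6,465 + 5,177 + 4,379 = 16,021
15–64: 4,957 + 3,310 + 4,560 + 3,314 + 3,560 + 3,824 + 3,910 + 3,913 + 4,235 + 3,150 = 38,733
65+: 4,838
Youth dependency ratio = 16,021 / 38,733 × 100 = 41.4
Old-age dependency ratio = 4,838 / 38,733 × 100 = 12.5
Total dependency ratio = (16,021 + 4,838) / 38,733 × 100 = 20,859 / 38,733 × 100 = 53.9

Youth dependency ratio: 41.4
Old-age dependency ratio: 12.5
Total dependency ratio: 53.9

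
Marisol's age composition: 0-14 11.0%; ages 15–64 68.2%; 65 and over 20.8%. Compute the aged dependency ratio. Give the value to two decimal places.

Old-age dependency ratio = 20.8 / 68.2 × 100 = 30.50

Old-age dependency ratio: 30.50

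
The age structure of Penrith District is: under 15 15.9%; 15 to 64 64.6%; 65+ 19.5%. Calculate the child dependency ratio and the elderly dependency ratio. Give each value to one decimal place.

Youth dependency ratio: 24.6
Old-age dependency ratio: 30.2

Youth dependency ratio = 15.9 / 64.6 × 100 = 24.6
Old-age dependency ratio = 19.5 / 64.6 × 100 = 30.2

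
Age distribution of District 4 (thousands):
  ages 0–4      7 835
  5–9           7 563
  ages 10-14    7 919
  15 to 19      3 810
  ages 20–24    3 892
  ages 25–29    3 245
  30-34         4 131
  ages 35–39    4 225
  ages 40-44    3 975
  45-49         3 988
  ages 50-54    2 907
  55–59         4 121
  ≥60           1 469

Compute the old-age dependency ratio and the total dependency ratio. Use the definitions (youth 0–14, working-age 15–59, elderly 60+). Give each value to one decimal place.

Old-age dependency ratio: 4.3
Total dependency ratio: 72.3

0–14: 7 835 + 7 563 + 7 919 = 23 317
15–59: 3 810 + 3 892 + 3 245 + 4 131 + 4 225 + 3 975 + 3 988 + 2 907 + 4 121 = 34 294
60+: 1 469
Old-age dependency ratio = 1 469 / 34 294 × 100 = 4.3
Total dependency ratio = (23 317 + 1 469) / 34 294 × 100 = 24 786 / 34 294 × 100 = 72.3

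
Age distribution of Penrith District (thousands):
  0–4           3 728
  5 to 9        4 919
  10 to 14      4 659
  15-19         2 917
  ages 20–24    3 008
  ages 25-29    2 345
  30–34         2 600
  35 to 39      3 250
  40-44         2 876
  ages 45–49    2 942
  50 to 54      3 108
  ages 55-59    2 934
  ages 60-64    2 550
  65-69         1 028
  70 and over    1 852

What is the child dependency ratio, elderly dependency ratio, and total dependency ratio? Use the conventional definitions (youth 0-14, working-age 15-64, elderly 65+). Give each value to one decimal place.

Youth dependency ratio: 46.6
Old-age dependency ratio: 10.1
Total dependency ratio: 56.7

0–14: 3 728 + 4 919 + 4 659 = 13 306
15–64: 2 917 + 3 008 + 2 345 + 2 600 + 3 250 + 2 876 + 2 942 + 3 108 + 2 934 + 2 550 = 28 530
65+: 1 028 + 1 852 = 2 880
Youth dependency ratio = 13 306 / 28 530 × 100 = 46.6
Old-age dependency ratio = 2 880 / 28 530 × 100 = 10.1
Total dependency ratio = (13 306 + 2 880) / 28 530 × 100 = 16 186 / 28 530 × 100 = 56.7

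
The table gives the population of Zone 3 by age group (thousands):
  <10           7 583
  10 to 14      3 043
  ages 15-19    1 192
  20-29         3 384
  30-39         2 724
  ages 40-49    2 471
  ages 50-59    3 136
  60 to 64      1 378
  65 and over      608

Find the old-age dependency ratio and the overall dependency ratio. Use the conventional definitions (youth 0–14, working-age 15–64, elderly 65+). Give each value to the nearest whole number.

Old-age dependency ratio: 4
Total dependency ratio: 79

0–14: 7 583 + 3 043 = 10 626
15–64: 1 192 + 3 384 + 2 724 + 2 471 + 3 136 + 1 378 = 14 285
65+: 608
Old-age dependency ratio = 608 / 14 285 × 100 = 4
Total dependency ratio = (10 626 + 608) / 14 285 × 100 = 11 234 / 14 285 × 100 = 79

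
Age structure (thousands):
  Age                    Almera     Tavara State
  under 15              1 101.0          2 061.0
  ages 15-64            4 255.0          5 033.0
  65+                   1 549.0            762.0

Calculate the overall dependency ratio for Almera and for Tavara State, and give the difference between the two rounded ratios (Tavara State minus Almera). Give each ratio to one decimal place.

Almera: (1 101.0 + 1 549.0) / 4 255.0 × 100 = 2 650.0 / 4 255.0 × 100 = 62.3
Tavara State: (2 061.0 + 762.0) / 5 033.0 × 100 = 2 823.0 / 5 033.0 × 100 = 56.1

Almera: 62.3
Tavara State: 56.1
Difference: -6.2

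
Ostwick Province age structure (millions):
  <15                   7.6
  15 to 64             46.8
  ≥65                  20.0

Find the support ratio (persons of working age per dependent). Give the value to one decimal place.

Support ratio = 46.8 / (7.6 + 20.0) = 46.8 / 27.6 = 1.7

Support ratio: 1.7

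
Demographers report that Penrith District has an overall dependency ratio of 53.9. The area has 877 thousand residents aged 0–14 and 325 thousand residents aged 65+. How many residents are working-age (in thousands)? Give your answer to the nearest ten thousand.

Total dependency ratio = (youth + elderly) / working-age × 100
53.9 = (877 + 325) / W × 100
⇒ 2,230

Working-age: 2,230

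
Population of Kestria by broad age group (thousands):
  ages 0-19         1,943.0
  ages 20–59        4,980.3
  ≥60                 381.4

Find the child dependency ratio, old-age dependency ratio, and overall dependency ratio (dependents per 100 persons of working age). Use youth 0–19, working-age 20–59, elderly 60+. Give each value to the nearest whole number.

Youth dependency ratio: 39
Old-age dependency ratio: 8
Total dependency ratio: 47

Youth dependency ratio = 1,943.0 / 4,980.3 × 100 = 39
Old-age dependency ratio = 381.4 / 4,980.3 × 100 = 8
Total dependency ratio = (1,943.0 + 381.4) / 4,980.3 × 100 = 2,324.4 / 4,980.3 × 100 = 47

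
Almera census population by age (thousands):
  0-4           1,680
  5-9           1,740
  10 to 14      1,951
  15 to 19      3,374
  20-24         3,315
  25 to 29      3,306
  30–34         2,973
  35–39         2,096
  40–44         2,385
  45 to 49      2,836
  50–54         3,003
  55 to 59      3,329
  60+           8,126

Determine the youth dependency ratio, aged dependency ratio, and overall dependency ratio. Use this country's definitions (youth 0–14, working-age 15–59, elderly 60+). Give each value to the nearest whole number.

Youth dependency ratio: 20
Old-age dependency ratio: 31
Total dependency ratio: 51

0–14: 1,680 + 1,740 + 1,951 = 5,371
15–59: 3,374 + 3,315 + 3,306 + 2,973 + 2,096 + 2,385 + 2,836 + 3,003 + 3,329 = 26,617
60+: 8,126
Youth dependency ratio = 5,371 / 26,617 × 100 = 20
Old-age dependency ratio = 8,126 / 26,617 × 100 = 31
Total dependency ratio = (5,371 + 8,126) / 26,617 × 100 = 13,497 / 26,617 × 100 = 51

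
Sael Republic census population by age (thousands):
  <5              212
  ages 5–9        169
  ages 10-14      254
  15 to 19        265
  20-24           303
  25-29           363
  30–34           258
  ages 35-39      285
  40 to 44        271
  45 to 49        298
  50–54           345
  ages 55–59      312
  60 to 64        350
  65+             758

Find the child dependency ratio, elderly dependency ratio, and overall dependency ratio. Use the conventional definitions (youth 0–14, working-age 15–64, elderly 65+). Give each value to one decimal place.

0–14: 212 + 169 + 254 = 635
15–64: 265 + 303 + 363 + 258 + 285 + 271 + 298 + 345 + 312 + 350 = 3050
65+: 758
Youth dependency ratio = 635 / 3050 × 100 = 20.8
Old-age dependency ratio = 758 / 3050 × 100 = 24.9
Total dependency ratio = (635 + 758) / 3050 × 100 = 1393 / 3050 × 100 = 45.7

Youth dependency ratio: 20.8
Old-age dependency ratio: 24.9
Total dependency ratio: 45.7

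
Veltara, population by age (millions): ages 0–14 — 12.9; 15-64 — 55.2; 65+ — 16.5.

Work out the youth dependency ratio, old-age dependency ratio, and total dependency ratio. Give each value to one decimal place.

Youth dependency ratio: 23.4
Old-age dependency ratio: 29.9
Total dependency ratio: 53.3

Youth dependency ratio = 12.9 / 55.2 × 100 = 23.4
Old-age dependency ratio = 16.5 / 55.2 × 100 = 29.9
Total dependency ratio = (12.9 + 16.5) / 55.2 × 100 = 29.4 / 55.2 × 100 = 53.3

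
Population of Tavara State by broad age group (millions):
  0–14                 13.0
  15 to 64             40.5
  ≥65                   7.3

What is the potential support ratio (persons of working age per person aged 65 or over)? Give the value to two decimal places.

Potential support ratio = 40.5 / 7.3 = 5.55

Potential support ratio: 5.55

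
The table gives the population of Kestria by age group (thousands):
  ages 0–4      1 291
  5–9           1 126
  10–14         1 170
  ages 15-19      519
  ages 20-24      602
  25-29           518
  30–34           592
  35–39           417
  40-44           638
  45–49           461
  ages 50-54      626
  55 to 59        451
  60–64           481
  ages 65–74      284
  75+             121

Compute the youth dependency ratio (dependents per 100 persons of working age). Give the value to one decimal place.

0–14: 1 291 + 1 126 + 1 170 = 3 587
15–64: 519 + 602 + 518 + 592 + 417 + 638 + 461 + 626 + 451 + 481 = 5 305
65+: 284 + 121 = 405
Youth dependency ratio = 3 587 / 5 305 × 100 = 67.6

Youth dependency ratio: 67.6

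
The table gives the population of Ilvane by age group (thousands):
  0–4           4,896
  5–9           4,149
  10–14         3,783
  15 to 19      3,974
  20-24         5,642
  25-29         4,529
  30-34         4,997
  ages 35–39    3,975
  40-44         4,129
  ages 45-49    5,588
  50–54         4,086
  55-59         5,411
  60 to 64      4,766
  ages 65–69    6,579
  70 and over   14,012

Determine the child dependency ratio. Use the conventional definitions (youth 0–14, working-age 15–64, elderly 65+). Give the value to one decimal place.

0–14: 4,896 + 4,149 + 3,783 = 12,828
15–64: 3,974 + 5,642 + 4,529 + 4,997 + 3,975 + 4,129 + 5,588 + 4,086 + 5,411 + 4,766 = 47,097
65+: 6,579 + 14,012 = 20,591
Youth dependency ratio = 12,828 / 47,097 × 100 = 27.2

Youth dependency ratio: 27.2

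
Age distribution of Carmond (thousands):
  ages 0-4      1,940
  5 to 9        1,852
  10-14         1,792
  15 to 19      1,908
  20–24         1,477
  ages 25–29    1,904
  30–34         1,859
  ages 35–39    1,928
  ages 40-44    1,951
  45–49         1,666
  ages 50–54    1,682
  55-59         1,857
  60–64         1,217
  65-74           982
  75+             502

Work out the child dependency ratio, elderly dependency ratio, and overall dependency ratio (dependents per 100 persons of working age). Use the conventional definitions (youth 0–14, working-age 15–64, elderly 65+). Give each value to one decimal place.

Youth dependency ratio: 32.0
Old-age dependency ratio: 8.5
Total dependency ratio: 40.5

0–14: 1,940 + 1,852 + 1,792 = 5,584
15–64: 1,908 + 1,477 + 1,904 + 1,859 + 1,928 + 1,951 + 1,666 + 1,682 + 1,857 + 1,217 = 17,449
65+: 982 + 502 = 1,484
Youth dependency ratio = 5,584 / 17,449 × 100 = 32.0
Old-age dependency ratio = 1,484 / 17,449 × 100 = 8.5
Total dependency ratio = (5,584 + 1,484) / 17,449 × 100 = 7,068 / 17,449 × 100 = 40.5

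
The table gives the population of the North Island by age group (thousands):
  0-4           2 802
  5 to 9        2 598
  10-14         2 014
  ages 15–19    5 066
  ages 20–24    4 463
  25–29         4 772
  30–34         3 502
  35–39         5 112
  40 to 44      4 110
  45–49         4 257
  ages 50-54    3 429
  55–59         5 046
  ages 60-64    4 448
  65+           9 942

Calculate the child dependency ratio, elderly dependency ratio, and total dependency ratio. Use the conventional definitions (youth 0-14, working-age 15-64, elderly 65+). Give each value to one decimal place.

Youth dependency ratio: 16.8
Old-age dependency ratio: 22.5
Total dependency ratio: 39.3

0–14: 2 802 + 2 598 + 2 014 = 7 414
15–64: 5 066 + 4 463 + 4 772 + 3 502 + 5 112 + 4 110 + 4 257 + 3 429 + 5 046 + 4 448 = 44 205
65+: 9 942
Youth dependency ratio = 7 414 / 44 205 × 100 = 16.8
Old-age dependency ratio = 9 942 / 44 205 × 100 = 22.5
Total dependency ratio = (7 414 + 9 942) / 44 205 × 100 = 17 356 / 44 205 × 100 = 39.3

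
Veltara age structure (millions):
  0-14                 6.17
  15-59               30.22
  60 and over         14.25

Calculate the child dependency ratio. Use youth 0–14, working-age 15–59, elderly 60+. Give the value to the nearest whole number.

Youth dependency ratio: 20

Youth dependency ratio = 6.17 / 30.22 × 100 = 20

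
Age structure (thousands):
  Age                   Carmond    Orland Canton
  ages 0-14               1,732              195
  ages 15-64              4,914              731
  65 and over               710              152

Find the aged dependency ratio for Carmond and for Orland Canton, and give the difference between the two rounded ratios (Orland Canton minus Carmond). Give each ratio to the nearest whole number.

Carmond: 14
Orland Canton: 21
Difference: +7

Carmond: 710 / 4,914 × 100 = 14
Orland Canton: 152 / 731 × 100 = 21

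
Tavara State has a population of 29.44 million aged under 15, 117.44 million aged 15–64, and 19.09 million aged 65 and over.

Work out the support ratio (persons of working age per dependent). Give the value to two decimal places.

Support ratio: 2.42

Support ratio = 117.44 / (29.44 + 19.09) = 117.44 / 48.53 = 2.42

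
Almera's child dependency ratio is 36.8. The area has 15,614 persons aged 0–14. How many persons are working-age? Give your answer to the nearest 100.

Youth dependency ratio = youth / working-age × 100
36.8 = 15,614 / W × 100
⇒ 42,400

Working-age: 42,400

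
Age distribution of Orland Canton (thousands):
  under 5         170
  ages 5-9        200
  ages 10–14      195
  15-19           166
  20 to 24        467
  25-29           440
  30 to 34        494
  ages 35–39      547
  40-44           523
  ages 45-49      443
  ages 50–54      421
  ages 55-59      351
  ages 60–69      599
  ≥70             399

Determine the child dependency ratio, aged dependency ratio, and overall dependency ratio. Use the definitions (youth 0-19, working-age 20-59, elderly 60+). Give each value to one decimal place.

Youth dependency ratio: 19.8
Old-age dependency ratio: 27.1
Total dependency ratio: 46.9

0–19: 170 + 200 + 195 + 166 = 731
20–59: 467 + 440 + 494 + 547 + 523 + 443 + 421 + 351 = 3,686
60+: 599 + 399 = 998
Youth dependency ratio = 731 / 3,686 × 100 = 19.8
Old-age dependency ratio = 998 / 3,686 × 100 = 27.1
Total dependency ratio = (731 + 998) / 3,686 × 100 = 1,729 / 3,686 × 100 = 46.9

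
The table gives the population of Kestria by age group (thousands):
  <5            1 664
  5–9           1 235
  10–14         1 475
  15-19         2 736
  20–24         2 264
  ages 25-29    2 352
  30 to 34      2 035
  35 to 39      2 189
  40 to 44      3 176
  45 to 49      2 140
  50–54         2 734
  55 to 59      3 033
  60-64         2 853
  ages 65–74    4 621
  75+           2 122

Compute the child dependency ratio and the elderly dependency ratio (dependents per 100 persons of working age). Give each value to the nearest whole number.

Youth dependency ratio: 17
Old-age dependency ratio: 26

0–14: 1 664 + 1 235 + 1 475 = 4 374
15–64: 2 736 + 2 264 + 2 352 + 2 035 + 2 189 + 3 176 + 2 140 + 2 734 + 3 033 + 2 853 = 25 512
65+: 4 621 + 2 122 = 6 743
Youth dependency ratio = 4 374 / 25 512 × 100 = 17
Old-age dependency ratio = 6 743 / 25 512 × 100 = 26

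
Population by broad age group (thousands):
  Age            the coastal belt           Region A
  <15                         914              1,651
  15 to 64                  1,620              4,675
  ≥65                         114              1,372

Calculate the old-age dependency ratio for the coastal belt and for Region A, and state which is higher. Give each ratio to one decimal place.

the coastal belt: 7.0
Region A: 29.3
Higher: Region A

the coastal belt: 114 / 1,620 × 100 = 7.0
Region A: 1,372 / 4,675 × 100 = 29.3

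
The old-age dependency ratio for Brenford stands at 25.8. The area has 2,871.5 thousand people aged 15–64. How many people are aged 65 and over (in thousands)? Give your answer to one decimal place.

Old-age dependency ratio = elderly / working-age × 100
25.8 = E / 2,871.5 × 100
⇒ 740.8

Aged 65 and over: 740.8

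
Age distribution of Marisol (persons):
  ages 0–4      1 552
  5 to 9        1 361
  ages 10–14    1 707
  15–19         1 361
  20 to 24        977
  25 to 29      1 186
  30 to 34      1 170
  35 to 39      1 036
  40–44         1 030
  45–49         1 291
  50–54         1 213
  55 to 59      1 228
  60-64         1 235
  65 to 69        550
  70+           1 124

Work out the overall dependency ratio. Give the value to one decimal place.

Total dependency ratio: 53.7

0–14: 1 552 + 1 361 + 1 707 = 4 620
15–64: 1 361 + 977 + 1 186 + 1 170 + 1 036 + 1 030 + 1 291 + 1 213 + 1 228 + 1 235 = 11 727
65+: 550 + 1 124 = 1 674
Total dependency ratio = (4 620 + 1 674) / 11 727 × 100 = 6 294 / 11 727 × 100 = 53.7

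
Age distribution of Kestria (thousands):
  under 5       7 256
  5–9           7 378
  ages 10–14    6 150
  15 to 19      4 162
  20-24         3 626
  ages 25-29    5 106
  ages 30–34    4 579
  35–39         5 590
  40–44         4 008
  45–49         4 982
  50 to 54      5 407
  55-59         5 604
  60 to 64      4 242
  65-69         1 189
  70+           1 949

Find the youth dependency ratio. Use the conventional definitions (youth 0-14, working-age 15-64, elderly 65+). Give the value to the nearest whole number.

Youth dependency ratio: 44

0–14: 7 256 + 7 378 + 6 150 = 20 784
15–64: 4 162 + 3 626 + 5 106 + 4 579 + 5 590 + 4 008 + 4 982 + 5 407 + 5 604 + 4 242 = 47 306
65+: 1 189 + 1 949 = 3 138
Youth dependency ratio = 20 784 / 47 306 × 100 = 44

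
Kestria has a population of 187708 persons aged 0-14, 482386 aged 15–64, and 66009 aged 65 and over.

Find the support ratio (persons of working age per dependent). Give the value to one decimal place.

Support ratio: 1.9

Support ratio = 482386 / (187708 + 66009) = 482386 / 253717 = 1.9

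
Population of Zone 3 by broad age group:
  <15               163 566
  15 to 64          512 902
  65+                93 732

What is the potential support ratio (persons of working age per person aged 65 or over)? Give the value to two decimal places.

Potential support ratio = 512 902 / 93 732 = 5.47

Potential support ratio: 5.47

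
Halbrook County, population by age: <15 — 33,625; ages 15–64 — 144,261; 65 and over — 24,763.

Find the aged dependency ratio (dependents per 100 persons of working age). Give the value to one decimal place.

Old-age dependency ratio = 24,763 / 144,261 × 100 = 17.2

Old-age dependency ratio: 17.2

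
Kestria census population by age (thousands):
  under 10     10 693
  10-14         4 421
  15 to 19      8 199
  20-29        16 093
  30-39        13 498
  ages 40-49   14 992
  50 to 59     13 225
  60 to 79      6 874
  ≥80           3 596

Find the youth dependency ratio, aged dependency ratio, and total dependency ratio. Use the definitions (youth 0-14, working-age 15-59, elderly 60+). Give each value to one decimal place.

Youth dependency ratio: 22.9
Old-age dependency ratio: 15.9
Total dependency ratio: 38.8

0–14: 10 693 + 4 421 = 15 114
15–59: 8 199 + 16 093 + 13 498 + 14 992 + 13 225 = 66 007
60+: 6 874 + 3 596 = 10 470
Youth dependency ratio = 15 114 / 66 007 × 100 = 22.9
Old-age dependency ratio = 10 470 / 66 007 × 100 = 15.9
Total dependency ratio = (15 114 + 10 470) / 66 007 × 100 = 25 584 / 66 007 × 100 = 38.8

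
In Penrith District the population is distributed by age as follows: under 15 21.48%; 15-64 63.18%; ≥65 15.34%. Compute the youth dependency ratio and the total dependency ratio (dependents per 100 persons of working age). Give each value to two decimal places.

Youth dependency ratio: 34.00
Total dependency ratio: 58.28

Youth dependency ratio = 21.48 / 63.18 × 100 = 34.00
Total dependency ratio = (21.48 + 15.34) / 63.18 × 100 = 36.82 / 63.18 × 100 = 58.28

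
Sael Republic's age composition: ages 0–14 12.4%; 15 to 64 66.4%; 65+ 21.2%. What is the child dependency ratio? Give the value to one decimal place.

Youth dependency ratio: 18.7

Youth dependency ratio = 12.4 / 66.4 × 100 = 18.7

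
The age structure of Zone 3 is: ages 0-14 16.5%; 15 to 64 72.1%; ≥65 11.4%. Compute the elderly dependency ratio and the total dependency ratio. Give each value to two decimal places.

Old-age dependency ratio = 11.4 / 72.1 × 100 = 15.81
Total dependency ratio = (16.5 + 11.4) / 72.1 × 100 = 27.9 / 72.1 × 100 = 38.70

Old-age dependency ratio: 15.81
Total dependency ratio: 38.70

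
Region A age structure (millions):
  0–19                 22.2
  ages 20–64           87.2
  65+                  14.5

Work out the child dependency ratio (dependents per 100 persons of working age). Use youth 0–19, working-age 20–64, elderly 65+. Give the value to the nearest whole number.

Youth dependency ratio = 22.2 / 87.2 × 100 = 25

Youth dependency ratio: 25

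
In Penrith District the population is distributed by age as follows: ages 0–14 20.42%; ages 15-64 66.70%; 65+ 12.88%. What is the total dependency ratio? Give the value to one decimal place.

Total dependency ratio = (20.42 + 12.88) / 66.70 × 100 = 33.30 / 66.70 × 100 = 49.9

Total dependency ratio: 49.9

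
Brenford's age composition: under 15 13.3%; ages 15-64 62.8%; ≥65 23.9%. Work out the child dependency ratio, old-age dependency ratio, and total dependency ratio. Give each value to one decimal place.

Youth dependency ratio = 13.3 / 62.8 × 100 = 21.2
Old-age dependency ratio = 23.9 / 62.8 × 100 = 38.1
Total dependency ratio = (13.3 + 23.9) / 62.8 × 100 = 37.2 / 62.8 × 100 = 59.2

Youth dependency ratio: 21.2
Old-age dependency ratio: 38.1
Total dependency ratio: 59.2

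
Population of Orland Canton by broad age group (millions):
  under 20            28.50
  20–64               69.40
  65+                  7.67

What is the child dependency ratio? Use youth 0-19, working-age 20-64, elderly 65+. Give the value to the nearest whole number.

Youth dependency ratio = 28.50 / 69.40 × 100 = 41

Youth dependency ratio: 41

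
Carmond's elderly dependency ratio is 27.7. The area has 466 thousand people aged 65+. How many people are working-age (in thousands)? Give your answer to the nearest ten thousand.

Old-age dependency ratio = elderly / working-age × 100
27.7 = 466 / W × 100
⇒ 1,680

Working-age: 1,680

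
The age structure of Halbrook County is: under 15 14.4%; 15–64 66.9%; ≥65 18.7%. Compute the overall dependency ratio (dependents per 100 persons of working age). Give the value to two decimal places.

Total dependency ratio: 49.48

Total dependency ratio = (14.4 + 18.7) / 66.9 × 100 = 33.1 / 66.9 × 100 = 49.48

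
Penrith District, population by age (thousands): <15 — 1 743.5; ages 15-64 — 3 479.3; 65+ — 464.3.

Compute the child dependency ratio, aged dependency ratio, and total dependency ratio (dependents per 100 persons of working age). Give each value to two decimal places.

Youth dependency ratio = 1 743.5 / 3 479.3 × 100 = 50.11
Old-age dependency ratio = 464.3 / 3 479.3 × 100 = 13.34
Total dependency ratio = (1 743.5 + 464.3) / 3 479.3 × 100 = 2 207.8 / 3 479.3 × 100 = 63.46

Youth dependency ratio: 50.11
Old-age dependency ratio: 13.34
Total dependency ratio: 63.46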